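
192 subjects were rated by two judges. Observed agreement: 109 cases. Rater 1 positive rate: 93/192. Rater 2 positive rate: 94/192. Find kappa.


P_o = 109/192 = 0.567708
P_e = (93*94 + 99*98) / 36864 = 0.500326
kappa = (P_o - P_e) / (1 - P_e)
kappa = (0.567708 - 0.500326) / (1 - 0.500326)
kappa = 0.1349

0.1349


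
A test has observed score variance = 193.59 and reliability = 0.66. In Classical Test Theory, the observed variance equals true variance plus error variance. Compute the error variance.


var_true = rxx * var_obs = 0.66 * 193.59 = 127.7694
var_error = var_obs - var_true
var_error = 193.59 - 127.7694
var_error = 65.8206

65.8206


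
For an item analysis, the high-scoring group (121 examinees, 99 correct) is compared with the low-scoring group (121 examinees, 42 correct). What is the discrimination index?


p_upper = 99/121 = 0.8182
p_lower = 42/121 = 0.3471
D = 0.8182 - 0.3471 = 0.4711

0.4711


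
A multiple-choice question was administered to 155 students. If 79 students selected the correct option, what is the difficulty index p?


Item difficulty p = number correct / total examinees
p = 79 / 155
p = 0.5097

0.5097


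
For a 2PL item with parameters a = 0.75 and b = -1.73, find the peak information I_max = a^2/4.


For 2PL, max info at theta = b = -1.73
I_max = a^2 / 4 = 0.75^2 / 4
= 0.5625 / 4
I_max = 0.1406

0.1406


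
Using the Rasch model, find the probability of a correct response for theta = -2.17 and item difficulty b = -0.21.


theta - b = -2.17 - -0.21 = -1.96
exp(-(theta - b)) = exp(1.96) = 7.0993
P = 1 / (1 + 7.0993)
P = 0.1235

0.1235


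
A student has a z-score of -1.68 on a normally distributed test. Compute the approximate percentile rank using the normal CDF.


CDF(z) = 0.5 * (1 + erf(z/sqrt(2)))
erf(-1.1879) = -0.907
CDF = 0.0465
Percentile rank = 0.0465 * 100 = 4.65

4.65


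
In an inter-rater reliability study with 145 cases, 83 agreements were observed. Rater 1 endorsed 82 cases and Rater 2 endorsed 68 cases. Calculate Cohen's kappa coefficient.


P_o = 83/145 = 0.572414
P_e = (82*68 + 63*77) / 21025 = 0.495933
kappa = (P_o - P_e) / (1 - P_e)
kappa = (0.572414 - 0.495933) / (1 - 0.495933)
kappa = 0.1517

0.1517


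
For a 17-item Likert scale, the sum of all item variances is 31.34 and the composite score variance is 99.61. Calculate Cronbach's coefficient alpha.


alpha = (k/(k-1)) * (1 - sum(si^2)/s_total^2)
= (17/16) * (1 - 31.34/99.61)
alpha = 0.7282

0.7282


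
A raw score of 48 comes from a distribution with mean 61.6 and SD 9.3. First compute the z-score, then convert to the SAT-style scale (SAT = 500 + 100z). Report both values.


z = (X - mean) / SD = (48 - 61.6) / 9.3
z = -13.6 / 9.3
z = -1.4624
SAT-scale = SAT = 500 + 100z
Carry z at full precision (z = -13.6 / 9.3) into the conversion:
SAT-scale = 500 + 100 * (-13.6 / 9.3) = 500 + -1360 / 9.3
SAT-scale = 500 + -146.2366
SAT-scale = 353.7634

353.7634


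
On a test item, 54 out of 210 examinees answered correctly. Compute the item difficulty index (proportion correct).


Item difficulty p = number correct / total examinees
p = 54 / 210
p = 0.2571

0.2571


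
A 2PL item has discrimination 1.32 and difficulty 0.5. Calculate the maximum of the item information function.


For 2PL, max info at theta = b = 0.5
I_max = a^2 / 4 = 1.32^2 / 4
= 1.7424 / 4
I_max = 0.4356

0.4356


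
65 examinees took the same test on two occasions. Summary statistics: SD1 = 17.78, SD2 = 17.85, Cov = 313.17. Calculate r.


r = cov(X,Y) / (SD_X * SD_Y)
r = 313.17 / (17.78 * 17.85)
r = 313.17 / 317.373
r = 0.9868

0.9868


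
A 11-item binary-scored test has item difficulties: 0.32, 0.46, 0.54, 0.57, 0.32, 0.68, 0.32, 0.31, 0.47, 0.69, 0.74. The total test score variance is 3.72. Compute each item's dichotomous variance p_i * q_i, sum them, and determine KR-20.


For each item, compute p_i * q_i:
  Item 1: 0.32 * 0.68 = 0.2176
  Item 2: 0.46 * 0.54 = 0.2484
  Item 3: 0.54 * 0.46 = 0.2484
  Item 4: 0.57 * 0.43 = 0.2451
  Item 5: 0.32 * 0.68 = 0.2176
  Item 6: 0.68 * 0.32 = 0.2176
  Item 7: 0.32 * 0.68 = 0.2176
  Item 8: 0.31 * 0.69 = 0.2139
  Item 9: 0.47 * 0.53 = 0.2491
  Item 10: 0.69 * 0.31 = 0.2139
  Item 11: 0.74 * 0.26 = 0.1924
Sum(p_i * q_i) = 0.2176 + 0.2484 + 0.2484 + 0.2451 + 0.2176 + 0.2176 + 0.2176 + 0.2139 + 0.2491 + 0.2139 + 0.1924 = 2.4816
KR-20 = (k/(k-1)) * (1 - Sum(p_i*q_i) / Var_total)
= (11/10) * (1 - 2.4816/3.72)
= 1.1 * 0.3329
KR-20 = 0.3662

0.3662


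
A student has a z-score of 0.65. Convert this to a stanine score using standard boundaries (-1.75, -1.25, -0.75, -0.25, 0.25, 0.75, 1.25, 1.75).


Stanine boundaries: [-1.75, -1.25, -0.75, -0.25, 0.25, 0.75, 1.25, 1.75]
z = 0.65
Check each boundary:
  z >= -1.75 -> could be stanine 2
  z >= -1.25 -> could be stanine 3
  z >= -0.75 -> could be stanine 4
  z >= -0.25 -> could be stanine 5
  z >= 0.25 -> could be stanine 6
  z < 0.75
  z < 1.25
  z < 1.75
Highest qualifying boundary gives stanine = 6

6


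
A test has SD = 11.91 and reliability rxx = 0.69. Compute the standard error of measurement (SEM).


SEM = SD * sqrt(1 - rxx)
SEM = 11.91 * sqrt(1 - 0.69)
SEM = 11.91 * sqrt(0.31) = 11.91 * 0.556776
SEM = 6.6312

6.6312


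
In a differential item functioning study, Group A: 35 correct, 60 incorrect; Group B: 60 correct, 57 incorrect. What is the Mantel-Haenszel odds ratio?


Odds_A = 35/60 = 0.5833
Odds_B = 60/57 = 1.0526
OR = Odds_A / Odds_B = 0.5833 / 1.0526
Exactly, OR = (35 * 57) / (60 * 60) = 1995 / 3600
OR = 0.5542

0.5542


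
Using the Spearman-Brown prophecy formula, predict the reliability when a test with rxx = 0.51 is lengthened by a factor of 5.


r_new = (n * rxx) / (1 + (n-1) * rxx)
r_new = (5 * 0.51) / (1 + 4 * 0.51)
r_new = 2.55 / 3.04
r_new = 0.8388

0.8388


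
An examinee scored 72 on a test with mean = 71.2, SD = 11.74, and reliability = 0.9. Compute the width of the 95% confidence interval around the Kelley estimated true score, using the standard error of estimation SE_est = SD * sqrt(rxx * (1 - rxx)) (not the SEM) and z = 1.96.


True score estimate = 0.9*72 + 0.1*71.2 = 71.92
SE_est = SD * sqrt(rxx * (1 - rxx)) = 11.74 * sqrt(0.9 * 0.1) = 11.74 * sqrt(0.09) = 3.522
CI = T_est +/- z * SE_est, so width = 2 * z * SE_est = 2 * 1.96 * 3.522
Width = 13.8062

13.8062


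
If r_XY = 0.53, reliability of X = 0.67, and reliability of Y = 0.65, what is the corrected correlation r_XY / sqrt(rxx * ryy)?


r_corrected = rxy / sqrt(rxx * ryy)
= 0.53 / sqrt(0.67 * 0.65)
= 0.53 / sqrt(0.4355)
= 0.53 / 0.659924
r_corrected = 0.8031

0.8031


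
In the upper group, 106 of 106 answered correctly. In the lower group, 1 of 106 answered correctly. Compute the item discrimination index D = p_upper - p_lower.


p_upper = 106/106 = 1.0
p_lower = 1/106 = 0.0094
D = 1.0 - 0.0094 = 0.9906

0.9906


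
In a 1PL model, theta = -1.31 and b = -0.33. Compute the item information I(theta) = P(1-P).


P = 1/(1+exp(-(-1.31--0.33))) = 0.2729
I = P*(1-P) = 0.2729 * 0.7271
I = 0.1984

0.1984


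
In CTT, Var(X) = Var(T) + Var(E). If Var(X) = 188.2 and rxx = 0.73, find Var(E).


var_true = rxx * var_obs = 0.73 * 188.2 = 137.386
var_error = var_obs - var_true
var_error = 188.2 - 137.386
var_error = 50.814

50.814


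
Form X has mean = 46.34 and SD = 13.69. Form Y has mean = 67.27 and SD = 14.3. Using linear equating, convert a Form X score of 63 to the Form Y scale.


slope = SD_Y / SD_X = 14.3 / 13.69 ~ 1.0446
intercept = mean_Y - slope * mean_X = 67.27 - (14.3 / 13.69) * 46.34 ~ 18.8652
Y = slope * X + intercept. To avoid rounding drift from the rounded slope/intercept, evaluate the equivalent form Y = mean_Y + SD_Y * (X - mean_X) / SD_X at full precision:
Y = 67.27 + 14.3 * (63 - 46.34) / 13.69
Y = 67.27 + 14.3 * 16.66 / 13.69
Y = 67.27 + 238.238 / 13.69
Y = 67.27 + 17.4023
Y = 84.6723

84.6723


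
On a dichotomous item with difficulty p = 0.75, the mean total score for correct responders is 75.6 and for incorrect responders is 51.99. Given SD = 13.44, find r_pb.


q = 1 - p = 0.25
rpb = ((M1 - M0) / SD) * sqrt(p * q)
rpb = ((75.6 - 51.99) / 13.44) * sqrt(0.75 * 0.25)
rpb = 0.7607

0.7607


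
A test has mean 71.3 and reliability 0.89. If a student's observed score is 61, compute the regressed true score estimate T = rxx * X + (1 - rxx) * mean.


T_est = rxx * X + (1 - rxx) * mean
T_est = 0.89 * 61 + 0.11 * 71.3
T_est = 54.29 + 7.843
T_est = 62.133

62.133


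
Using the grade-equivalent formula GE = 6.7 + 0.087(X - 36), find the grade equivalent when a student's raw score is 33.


raw - median = 33 - 36 = -3
slope * diff = 0.087 * -3 = -0.261
GE = 6.7 + -0.261
GE = 6.439

6.439


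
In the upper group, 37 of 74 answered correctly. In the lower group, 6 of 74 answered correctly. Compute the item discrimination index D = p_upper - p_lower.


p_upper = 37/74 = 0.5
p_lower = 6/74 = 0.0811
D = 0.5 - 0.0811 = 0.4189

0.4189


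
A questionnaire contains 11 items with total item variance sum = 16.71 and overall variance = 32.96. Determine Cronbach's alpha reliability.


alpha = (k/(k-1)) * (1 - sum(si^2)/s_total^2)
= (11/10) * (1 - 16.71/32.96)
alpha = 0.5423

0.5423


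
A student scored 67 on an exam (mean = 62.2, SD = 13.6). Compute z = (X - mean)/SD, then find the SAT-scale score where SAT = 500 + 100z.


z = (X - mean) / SD = (67 - 62.2) / 13.6
z = 4.8 / 13.6
z = 0.3529
SAT-scale = SAT = 500 + 100z
Carry z at full precision (z = 4.8 / 13.6) into the conversion:
SAT-scale = 500 + 100 * (4.8 / 13.6) = 500 + 480 / 13.6
SAT-scale = 500 + 35.2941
SAT-scale = 535.2941

535.2941


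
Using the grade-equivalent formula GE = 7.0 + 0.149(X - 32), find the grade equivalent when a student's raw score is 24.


raw - median = 24 - 32 = -8
slope * diff = 0.149 * -8 = -1.192
GE = 7.0 + -1.192
GE = 5.808

5.808


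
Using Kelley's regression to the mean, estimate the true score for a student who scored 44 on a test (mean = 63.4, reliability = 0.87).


T_est = rxx * X + (1 - rxx) * mean
T_est = 0.87 * 44 + 0.13 * 63.4
T_est = 38.28 + 8.242
T_est = 46.522

46.522


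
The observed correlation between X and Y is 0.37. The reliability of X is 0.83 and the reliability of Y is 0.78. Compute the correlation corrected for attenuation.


r_corrected = rxy / sqrt(rxx * ryy)
= 0.37 / sqrt(0.83 * 0.78)
= 0.37 / sqrt(0.6474)
= 0.37 / 0.804612
r_corrected = 0.4598

0.4598


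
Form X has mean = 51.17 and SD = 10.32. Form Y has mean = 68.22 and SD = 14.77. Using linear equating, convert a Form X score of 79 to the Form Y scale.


slope = SD_Y / SD_X = 14.77 / 10.32 ~ 1.4312
intercept = mean_Y - slope * mean_X = 68.22 - (14.77 / 10.32) * 51.17 ~ -5.0146
Y = slope * X + intercept. To avoid rounding drift from the rounded slope/intercept, evaluate the equivalent form Y = mean_Y + SD_Y * (X - mean_X) / SD_X at full precision:
Y = 68.22 + 14.77 * (79 - 51.17) / 10.32
Y = 68.22 + 14.77 * 27.83 / 10.32
Y = 68.22 + 411.0491 / 10.32
Y = 68.22 + 39.8303
Y = 108.0503

108.0503


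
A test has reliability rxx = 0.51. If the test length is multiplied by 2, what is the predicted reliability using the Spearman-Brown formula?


r_new = (n * rxx) / (1 + (n-1) * rxx)
r_new = (2 * 0.51) / (1 + 1 * 0.51)
r_new = 1.02 / 1.51
r_new = 0.6755

0.6755


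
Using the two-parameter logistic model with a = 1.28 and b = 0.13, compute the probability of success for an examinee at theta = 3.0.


a*(theta - b) = 1.28 * (3.0 - 0.13) = 3.6736
exp(-3.6736) = 0.0254
P = 1 / (1 + 0.0254)
P = 0.9752

0.9752


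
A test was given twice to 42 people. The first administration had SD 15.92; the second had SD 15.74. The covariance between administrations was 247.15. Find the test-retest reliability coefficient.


r = cov(X,Y) / (SD_X * SD_Y)
r = 247.15 / (15.92 * 15.74)
r = 247.15 / 250.5808
r = 0.9863

0.9863


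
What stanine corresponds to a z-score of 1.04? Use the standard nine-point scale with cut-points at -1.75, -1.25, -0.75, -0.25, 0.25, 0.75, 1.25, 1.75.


Stanine boundaries: [-1.75, -1.25, -0.75, -0.25, 0.25, 0.75, 1.25, 1.75]
z = 1.04
Check each boundary:
  z >= -1.75 -> could be stanine 2
  z >= -1.25 -> could be stanine 3
  z >= -0.75 -> could be stanine 4
  z >= -0.25 -> could be stanine 5
  z >= 0.25 -> could be stanine 6
  z >= 0.75 -> could be stanine 7
  z < 1.25
  z < 1.75
Highest qualifying boundary gives stanine = 7

7


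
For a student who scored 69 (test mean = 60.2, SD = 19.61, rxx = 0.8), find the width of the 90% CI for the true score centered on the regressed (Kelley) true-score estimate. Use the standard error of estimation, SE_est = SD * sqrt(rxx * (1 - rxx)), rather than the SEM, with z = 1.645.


True score estimate = 0.8*69 + 0.2*60.2 = 67.24
SE_est = SD * sqrt(rxx * (1 - rxx)) = 19.61 * sqrt(0.8 * 0.2) = 19.61 * sqrt(0.16) = 7.844
CI = T_est +/- z * SE_est, so width = 2 * z * SE_est = 2 * 1.645 * 7.844
Width = 25.8068

25.8068


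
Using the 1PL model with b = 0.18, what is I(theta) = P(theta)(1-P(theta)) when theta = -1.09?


P = 1/(1+exp(-(-1.09-0.18))) = 0.2193
I = P*(1-P) = 0.2193 * 0.7807
I = 0.1712

0.1712


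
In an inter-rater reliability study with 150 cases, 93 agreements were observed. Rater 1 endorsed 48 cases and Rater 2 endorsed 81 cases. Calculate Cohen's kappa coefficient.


P_o = 93/150 = 0.62
P_e = (48*81 + 102*69) / 22500 = 0.4856
kappa = (P_o - P_e) / (1 - P_e)
kappa = (0.62 - 0.4856) / (1 - 0.4856)
kappa = 0.2613

0.2613


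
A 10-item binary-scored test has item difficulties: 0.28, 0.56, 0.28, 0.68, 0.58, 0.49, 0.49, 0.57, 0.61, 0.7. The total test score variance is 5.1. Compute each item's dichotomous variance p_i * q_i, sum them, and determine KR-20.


For each item, compute p_i * q_i:
  Item 1: 0.28 * 0.72 = 0.2016
  Item 2: 0.56 * 0.44 = 0.2464
  Item 3: 0.28 * 0.72 = 0.2016
  Item 4: 0.68 * 0.32 = 0.2176
  Item 5: 0.58 * 0.42 = 0.2436
  Item 6: 0.49 * 0.51 = 0.2499
  Item 7: 0.49 * 0.51 = 0.2499
  Item 8: 0.57 * 0.43 = 0.2451
  Item 9: 0.61 * 0.39 = 0.2379
  Item 10: 0.7 * 0.3 = 0.21
Sum(p_i * q_i) = 0.2016 + 0.2464 + 0.2016 + 0.2176 + 0.2436 + 0.2499 + 0.2499 + 0.2451 + 0.2379 + 0.21 = 2.3036
KR-20 = (k/(k-1)) * (1 - Sum(p_i*q_i) / Var_total)
= (10/9) * (1 - 2.3036/5.1)
= 1.1111 * 0.5483
KR-20 = 0.6092

0.6092


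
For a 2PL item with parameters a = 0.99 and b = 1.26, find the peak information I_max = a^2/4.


For 2PL, max info at theta = b = 1.26
I_max = a^2 / 4 = 0.99^2 / 4
= 0.9801 / 4
I_max = 0.245

0.245


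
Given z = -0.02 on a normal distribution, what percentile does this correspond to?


CDF(z) = 0.5 * (1 + erf(z/sqrt(2)))
erf(-0.0141) = -0.016
CDF = 0.492
Percentile rank = 0.492 * 100 = 49.2

49.2


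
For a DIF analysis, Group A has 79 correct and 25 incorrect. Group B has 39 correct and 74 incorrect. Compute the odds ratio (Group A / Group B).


Odds_A = 79/25 = 3.16
Odds_B = 39/74 = 0.527
OR = Odds_A / Odds_B = 3.16 / 0.527
Exactly, OR = (79 * 74) / (25 * 39) = 5846 / 975
OR = 5.9959

5.9959


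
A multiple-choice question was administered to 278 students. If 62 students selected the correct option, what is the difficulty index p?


Item difficulty p = number correct / total examinees
p = 62 / 278
p = 0.223

0.223


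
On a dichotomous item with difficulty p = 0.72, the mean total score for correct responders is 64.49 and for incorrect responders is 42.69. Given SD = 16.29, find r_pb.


q = 1 - p = 0.28
rpb = ((M1 - M0) / SD) * sqrt(p * q)
rpb = ((64.49 - 42.69) / 16.29) * sqrt(0.72 * 0.28)
rpb = 0.6009

0.6009


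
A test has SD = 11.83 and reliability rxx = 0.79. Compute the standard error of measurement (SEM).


SEM = SD * sqrt(1 - rxx)
SEM = 11.83 * sqrt(1 - 0.79)
SEM = 11.83 * sqrt(0.21) = 11.83 * 0.458258
SEM = 5.4212

5.4212


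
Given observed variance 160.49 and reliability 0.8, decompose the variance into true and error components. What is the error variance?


var_true = rxx * var_obs = 0.8 * 160.49 = 128.392
var_error = var_obs - var_true
var_error = 160.49 - 128.392
var_error = 32.098

32.098


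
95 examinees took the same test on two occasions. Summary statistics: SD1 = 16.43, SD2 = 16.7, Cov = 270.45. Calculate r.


r = cov(X,Y) / (SD_X * SD_Y)
r = 270.45 / (16.43 * 16.7)
r = 270.45 / 274.381
r = 0.9857

0.9857


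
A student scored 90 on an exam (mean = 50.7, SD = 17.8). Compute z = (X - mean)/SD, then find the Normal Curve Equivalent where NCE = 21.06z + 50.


z = (X - mean) / SD = (90 - 50.7) / 17.8
z = 39.3 / 17.8
z = 2.2079
NCE = NCE = 21.06z + 50
Carry z at full precision (z = 39.3 / 17.8) into the conversion:
NCE = 21.06 * (39.3 / 17.8) + 50 = 827.658 / 17.8 + 50
NCE = 46.4976 + 50
NCE = 96.4976

96.4976


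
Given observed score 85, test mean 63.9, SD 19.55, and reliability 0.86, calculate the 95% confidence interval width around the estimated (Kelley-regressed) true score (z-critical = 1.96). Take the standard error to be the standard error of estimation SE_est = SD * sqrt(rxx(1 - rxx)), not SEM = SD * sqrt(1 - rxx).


True score estimate = 0.86*85 + 0.14*63.9 = 82.046
SE_est = SD * sqrt(rxx * (1 - rxx)) = 19.55 * sqrt(0.86 * 0.14) = 19.55 * sqrt(0.1204) = 6.783596
CI = T_est +/- z * SE_est, so width = 2 * z * SE_est = 2 * 1.96 * 6.783596
Width = 26.5917

26.5917


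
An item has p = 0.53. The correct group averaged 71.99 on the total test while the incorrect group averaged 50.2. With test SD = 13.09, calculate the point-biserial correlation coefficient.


q = 1 - p = 0.47
rpb = ((M1 - M0) / SD) * sqrt(p * q)
rpb = ((71.99 - 50.2) / 13.09) * sqrt(0.53 * 0.47)
rpb = 0.8308

0.8308


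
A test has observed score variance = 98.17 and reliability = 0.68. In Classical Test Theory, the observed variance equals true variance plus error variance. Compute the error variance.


var_true = rxx * var_obs = 0.68 * 98.17 = 66.7556
var_error = var_obs - var_true
var_error = 98.17 - 66.7556
var_error = 31.4144

31.4144


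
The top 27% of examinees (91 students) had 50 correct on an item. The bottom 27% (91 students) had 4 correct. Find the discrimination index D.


p_upper = 50/91 = 0.5495
p_lower = 4/91 = 0.044
D = 0.5495 - 0.044 = 0.5055

0.5055


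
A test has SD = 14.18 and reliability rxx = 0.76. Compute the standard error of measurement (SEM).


SEM = SD * sqrt(1 - rxx)
SEM = 14.18 * sqrt(1 - 0.76)
SEM = 14.18 * sqrt(0.24) = 14.18 * 0.489898
SEM = 6.9468

6.9468


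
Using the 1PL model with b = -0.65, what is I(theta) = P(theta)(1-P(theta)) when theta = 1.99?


P = 1/(1+exp(-(1.99--0.65))) = 0.9334
I = P*(1-P) = 0.9334 * 0.0666
I = 0.0622

0.0622


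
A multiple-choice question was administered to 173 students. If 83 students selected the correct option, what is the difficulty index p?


Item difficulty p = number correct / total examinees
p = 83 / 173
p = 0.4798

0.4798


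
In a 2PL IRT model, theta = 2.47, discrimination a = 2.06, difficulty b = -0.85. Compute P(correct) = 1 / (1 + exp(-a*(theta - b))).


a*(theta - b) = 2.06 * (2.47 - -0.85) = 6.8392
exp(-6.8392) = 0.0011
P = 1 / (1 + 0.0011)
P = 0.9989

0.9989


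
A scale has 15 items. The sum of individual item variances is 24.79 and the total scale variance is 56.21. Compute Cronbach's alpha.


alpha = (k/(k-1)) * (1 - sum(si^2)/s_total^2)
= (15/14) * (1 - 24.79/56.21)
alpha = 0.5989

0.5989


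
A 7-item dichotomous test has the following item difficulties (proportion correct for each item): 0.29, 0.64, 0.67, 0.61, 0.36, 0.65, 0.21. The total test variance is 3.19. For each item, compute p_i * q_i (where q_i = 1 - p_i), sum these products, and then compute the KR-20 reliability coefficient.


For each item, compute p_i * q_i:
  Item 1: 0.29 * 0.71 = 0.2059
  Item 2: 0.64 * 0.36 = 0.2304
  Item 3: 0.67 * 0.33 = 0.2211
  Item 4: 0.61 * 0.39 = 0.2379
  Item 5: 0.36 * 0.64 = 0.2304
  Item 6: 0.65 * 0.35 = 0.2275
  Item 7: 0.21 * 0.79 = 0.1659
Sum(p_i * q_i) = 0.2059 + 0.2304 + 0.2211 + 0.2379 + 0.2304 + 0.2275 + 0.1659 = 1.5191
KR-20 = (k/(k-1)) * (1 - Sum(p_i*q_i) / Var_total)
= (7/6) * (1 - 1.5191/3.19)
= 1.1667 * 0.5238
KR-20 = 0.6111

0.6111


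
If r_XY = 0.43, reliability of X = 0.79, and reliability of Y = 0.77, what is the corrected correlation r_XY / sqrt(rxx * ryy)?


r_corrected = rxy / sqrt(rxx * ryy)
= 0.43 / sqrt(0.79 * 0.77)
= 0.43 / sqrt(0.6083)
= 0.43 / 0.779936
r_corrected = 0.5513

0.5513


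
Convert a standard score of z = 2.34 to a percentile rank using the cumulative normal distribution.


CDF(z) = 0.5 * (1 + erf(z/sqrt(2)))
erf(1.6546) = 0.9807
CDF = 0.9904
Percentile rank = 0.9904 * 100 = 99.04

99.04


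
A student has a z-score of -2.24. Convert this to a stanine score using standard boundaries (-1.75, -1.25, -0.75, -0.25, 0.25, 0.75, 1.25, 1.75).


Stanine boundaries: [-1.75, -1.25, -0.75, -0.25, 0.25, 0.75, 1.25, 1.75]
z = -2.24
Check each boundary:
  z < -1.75
  z < -1.25
  z < -0.75
  z < -0.25
  z < 0.25
  z < 0.75
  z < 1.25
  z < 1.75
Highest qualifying boundary gives stanine = 1

1


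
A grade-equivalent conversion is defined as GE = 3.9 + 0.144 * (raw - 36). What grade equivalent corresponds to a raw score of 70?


raw - median = 70 - 36 = 34
slope * diff = 0.144 * 34 = 4.896
GE = 3.9 + 4.896
GE = 8.796

8.796


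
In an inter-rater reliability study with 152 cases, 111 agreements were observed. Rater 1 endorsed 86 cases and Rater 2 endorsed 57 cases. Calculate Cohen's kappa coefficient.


P_o = 111/152 = 0.730263
P_e = (86*57 + 66*95) / 23104 = 0.483553
kappa = (P_o - P_e) / (1 - P_e)
kappa = (0.730263 - 0.483553) / (1 - 0.483553)
kappa = 0.4777

0.4777


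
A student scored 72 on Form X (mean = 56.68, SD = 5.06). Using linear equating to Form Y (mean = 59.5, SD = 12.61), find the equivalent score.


slope = SD_Y / SD_X = 12.61 / 5.06 ~ 2.4921
intercept = mean_Y - slope * mean_X = 59.5 - (12.61 / 5.06) * 56.68 ~ -81.7519
Y = slope * X + intercept. To avoid rounding drift from the rounded slope/intercept, evaluate the equivalent form Y = mean_Y + SD_Y * (X - mean_X) / SD_X at full precision:
Y = 59.5 + 12.61 * (72 - 56.68) / 5.06
Y = 59.5 + 12.61 * 15.32 / 5.06
Y = 59.5 + 193.1852 / 5.06
Y = 59.5 + 38.1789
Y = 97.6789

97.6789


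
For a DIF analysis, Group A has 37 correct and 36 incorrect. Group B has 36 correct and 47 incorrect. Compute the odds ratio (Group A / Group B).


Odds_A = 37/36 = 1.0278
Odds_B = 36/47 = 0.766
OR = Odds_A / Odds_B = 1.0278 / 0.766
Exactly, OR = (37 * 47) / (36 * 36) = 1739 / 1296
OR = 1.3418

1.3418


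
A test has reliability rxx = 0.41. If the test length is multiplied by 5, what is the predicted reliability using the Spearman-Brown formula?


r_new = (n * rxx) / (1 + (n-1) * rxx)
r_new = (5 * 0.41) / (1 + 4 * 0.41)
r_new = 2.05 / 2.64
r_new = 0.7765

0.7765


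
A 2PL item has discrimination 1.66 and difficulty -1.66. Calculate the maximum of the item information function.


For 2PL, max info at theta = b = -1.66
I_max = a^2 / 4 = 1.66^2 / 4
= 2.7556 / 4
I_max = 0.6889

0.6889


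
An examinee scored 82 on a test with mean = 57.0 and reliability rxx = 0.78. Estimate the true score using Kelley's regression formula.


T_est = rxx * X + (1 - rxx) * mean
T_est = 0.78 * 82 + 0.22 * 57.0
T_est = 63.96 + 12.54
T_est = 76.5

76.5


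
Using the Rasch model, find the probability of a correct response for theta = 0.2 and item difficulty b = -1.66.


theta - b = 0.2 - -1.66 = 1.86
exp(-(theta - b)) = exp(-1.86) = 0.1557
P = 1 / (1 + 0.1557)
P = 0.8653

0.8653


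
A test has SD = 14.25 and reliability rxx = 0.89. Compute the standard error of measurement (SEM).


SEM = SD * sqrt(1 - rxx)
SEM = 14.25 * sqrt(1 - 0.89)
SEM = 14.25 * sqrt(0.11) = 14.25 * 0.331662
SEM = 4.7262

4.7262


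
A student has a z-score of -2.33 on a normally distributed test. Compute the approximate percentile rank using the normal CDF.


CDF(z) = 0.5 * (1 + erf(z/sqrt(2)))
erf(-1.6476) = -0.9802
CDF = 0.0099
Percentile rank = 0.0099 * 100 = 0.99

0.99


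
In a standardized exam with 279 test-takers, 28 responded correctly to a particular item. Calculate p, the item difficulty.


Item difficulty p = number correct / total examinees
p = 28 / 279
p = 0.1004

0.1004


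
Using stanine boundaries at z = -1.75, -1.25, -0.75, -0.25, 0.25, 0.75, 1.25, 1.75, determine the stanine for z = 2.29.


Stanine boundaries: [-1.75, -1.25, -0.75, -0.25, 0.25, 0.75, 1.25, 1.75]
z = 2.29
Check each boundary:
  z >= -1.75 -> could be stanine 2
  z >= -1.25 -> could be stanine 3
  z >= -0.75 -> could be stanine 4
  z >= -0.25 -> could be stanine 5
  z >= 0.25 -> could be stanine 6
  z >= 0.75 -> could be stanine 7
  z >= 1.25 -> could be stanine 8
  z >= 1.75 -> could be stanine 9
Highest qualifying boundary gives stanine = 9

9


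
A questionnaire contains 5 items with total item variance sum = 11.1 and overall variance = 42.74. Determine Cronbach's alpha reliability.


alpha = (k/(k-1)) * (1 - sum(si^2)/s_total^2)
= (5/4) * (1 - 11.1/42.74)
alpha = 0.9254

0.9254


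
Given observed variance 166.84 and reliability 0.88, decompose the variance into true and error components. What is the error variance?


var_true = rxx * var_obs = 0.88 * 166.84 = 146.8192
var_error = var_obs - var_true
var_error = 166.84 - 146.8192
var_error = 20.0208

20.0208


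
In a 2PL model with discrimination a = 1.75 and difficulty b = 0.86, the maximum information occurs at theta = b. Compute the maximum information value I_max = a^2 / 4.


For 2PL, max info at theta = b = 0.86
I_max = a^2 / 4 = 1.75^2 / 4
= 3.0625 / 4
I_max = 0.7656

0.7656


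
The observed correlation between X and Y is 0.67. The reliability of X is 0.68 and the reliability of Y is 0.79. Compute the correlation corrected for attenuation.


r_corrected = rxy / sqrt(rxx * ryy)
= 0.67 / sqrt(0.68 * 0.79)
= 0.67 / sqrt(0.5372)
= 0.67 / 0.732939
r_corrected = 0.9141

0.9141


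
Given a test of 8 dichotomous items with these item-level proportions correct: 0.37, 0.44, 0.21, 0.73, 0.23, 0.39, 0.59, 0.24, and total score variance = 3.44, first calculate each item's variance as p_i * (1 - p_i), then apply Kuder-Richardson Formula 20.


For each item, compute p_i * q_i:
  Item 1: 0.37 * 0.63 = 0.2331
  Item 2: 0.44 * 0.56 = 0.2464
  Item 3: 0.21 * 0.79 = 0.1659
  Item 4: 0.73 * 0.27 = 0.1971
  Item 5: 0.23 * 0.77 = 0.1771
  Item 6: 0.39 * 0.61 = 0.2379
  Item 7: 0.59 * 0.41 = 0.2419
  Item 8: 0.24 * 0.76 = 0.1824
Sum(p_i * q_i) = 0.2331 + 0.2464 + 0.1659 + 0.1971 + 0.1771 + 0.2379 + 0.2419 + 0.1824 = 1.6818
KR-20 = (k/(k-1)) * (1 - Sum(p_i*q_i) / Var_total)
= (8/7) * (1 - 1.6818/3.44)
= 1.1429 * 0.5111
KR-20 = 0.5841

0.5841


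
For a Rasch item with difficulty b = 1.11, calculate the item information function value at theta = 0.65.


P = 1/(1+exp(-(0.65-1.11))) = 0.387
I = P*(1-P) = 0.387 * 0.613
I = 0.2372

0.2372


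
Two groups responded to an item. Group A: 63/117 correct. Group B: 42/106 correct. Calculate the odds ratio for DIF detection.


Odds_A = 63/54 = 1.1667
Odds_B = 42/64 = 0.6562
OR = Odds_A / Odds_B = 1.1667 / 0.6562
Exactly, OR = (63 * 64) / (54 * 42) = 4032 / 2268
OR = 1.7778

1.7778


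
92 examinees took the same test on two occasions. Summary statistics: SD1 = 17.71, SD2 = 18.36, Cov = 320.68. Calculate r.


r = cov(X,Y) / (SD_X * SD_Y)
r = 320.68 / (17.71 * 18.36)
r = 320.68 / 325.1556
r = 0.9862

0.9862


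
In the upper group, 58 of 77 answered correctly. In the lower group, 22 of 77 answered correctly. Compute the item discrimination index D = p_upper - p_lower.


p_upper = 58/77 = 0.7532
p_lower = 22/77 = 0.2857
D = 0.7532 - 0.2857 = 0.4675

0.4675


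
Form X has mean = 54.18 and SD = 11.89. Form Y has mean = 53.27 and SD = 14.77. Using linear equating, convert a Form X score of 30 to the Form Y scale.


slope = SD_Y / SD_X = 14.77 / 11.89 ~ 1.2422
intercept = mean_Y - slope * mean_X = 53.27 - (14.77 / 11.89) * 54.18 ~ -14.0335
Y = slope * X + intercept. To avoid rounding drift from the rounded slope/intercept, evaluate the equivalent form Y = mean_Y + SD_Y * (X - mean_X) / SD_X at full precision:
Y = 53.27 + 14.77 * (30 - 54.18) / 11.89
Y = 53.27 - 14.77 * 24.18 / 11.89
Y = 53.27 - 357.1386 / 11.89
Y = 53.27 - 30.0369
Y = 23.2331

23.2331


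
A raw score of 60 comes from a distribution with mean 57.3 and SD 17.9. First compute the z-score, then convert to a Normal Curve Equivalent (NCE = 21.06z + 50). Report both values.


z = (X - mean) / SD = (60 - 57.3) / 17.9
z = 2.7 / 17.9
z = 0.1508
NCE = NCE = 21.06z + 50
Carry z at full precision (z = 2.7 / 17.9) into the conversion:
NCE = 21.06 * (2.7 / 17.9) + 50 = 56.862 / 17.9 + 50
NCE = 3.1766 + 50
NCE = 53.1766

53.1766


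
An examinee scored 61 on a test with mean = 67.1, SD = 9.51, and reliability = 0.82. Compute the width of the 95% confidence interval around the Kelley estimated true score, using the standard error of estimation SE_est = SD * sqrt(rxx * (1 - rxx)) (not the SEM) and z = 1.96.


True score estimate = 0.82*61 + 0.18*67.1 = 62.098
SE_est = SD * sqrt(rxx * (1 - rxx)) = 9.51 * sqrt(0.82 * 0.18) = 9.51 * sqrt(0.1476) = 3.653623
CI = T_est +/- z * SE_est, so width = 2 * z * SE_est = 2 * 1.96 * 3.653623
Width = 14.3222

14.3222


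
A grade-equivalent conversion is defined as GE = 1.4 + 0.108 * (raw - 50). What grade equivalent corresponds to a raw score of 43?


raw - median = 43 - 50 = -7
slope * diff = 0.108 * -7 = -0.756
GE = 1.4 + -0.756
GE = 0.644

0.644


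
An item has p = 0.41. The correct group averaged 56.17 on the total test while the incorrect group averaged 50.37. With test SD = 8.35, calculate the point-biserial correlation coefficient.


q = 1 - p = 0.59
rpb = ((M1 - M0) / SD) * sqrt(p * q)
rpb = ((56.17 - 50.37) / 8.35) * sqrt(0.41 * 0.59)
rpb = 0.3416

0.3416


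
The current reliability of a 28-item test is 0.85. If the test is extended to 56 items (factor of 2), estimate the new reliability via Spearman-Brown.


r_new = (n * rxx) / (1 + (n-1) * rxx)
r_new = (2 * 0.85) / (1 + 1 * 0.85)
r_new = 1.7 / 1.85
r_new = 0.9189

0.9189


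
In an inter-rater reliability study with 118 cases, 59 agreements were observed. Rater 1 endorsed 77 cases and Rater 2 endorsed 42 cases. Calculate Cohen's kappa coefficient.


P_o = 59/118 = 0.5
P_e = (77*42 + 41*76) / 13924 = 0.456047
kappa = (P_o - P_e) / (1 - P_e)
kappa = (0.5 - 0.456047) / (1 - 0.456047)
kappa = 0.0808

0.0808


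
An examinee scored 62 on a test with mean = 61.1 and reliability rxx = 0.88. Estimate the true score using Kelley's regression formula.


T_est = rxx * X + (1 - rxx) * mean
T_est = 0.88 * 62 + 0.12 * 61.1
T_est = 54.56 + 7.332
T_est = 61.892

61.892


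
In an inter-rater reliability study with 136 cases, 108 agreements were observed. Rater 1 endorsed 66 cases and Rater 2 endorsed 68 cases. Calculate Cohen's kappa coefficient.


P_o = 108/136 = 0.794118
P_e = (66*68 + 70*68) / 18496 = 0.5
kappa = (P_o - P_e) / (1 - P_e)
kappa = (0.794118 - 0.5) / (1 - 0.5)
kappa = 0.5882

0.5882


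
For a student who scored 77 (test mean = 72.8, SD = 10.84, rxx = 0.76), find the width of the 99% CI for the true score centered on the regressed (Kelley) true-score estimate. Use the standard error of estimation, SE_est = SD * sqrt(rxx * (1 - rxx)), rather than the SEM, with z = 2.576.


True score estimate = 0.76*77 + 0.24*72.8 = 75.992
SE_est = SD * sqrt(rxx * (1 - rxx)) = 10.84 * sqrt(0.76 * 0.24) = 10.84 * sqrt(0.1824) = 4.629581
CI = T_est +/- z * SE_est, so width = 2 * z * SE_est = 2 * 2.576 * 4.629581
Width = 23.8516

23.8516


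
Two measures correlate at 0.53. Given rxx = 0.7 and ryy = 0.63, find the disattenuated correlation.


r_corrected = rxy / sqrt(rxx * ryy)
= 0.53 / sqrt(0.7 * 0.63)
= 0.53 / sqrt(0.441)
= 0.53 / 0.664078
r_corrected = 0.7981

0.7981


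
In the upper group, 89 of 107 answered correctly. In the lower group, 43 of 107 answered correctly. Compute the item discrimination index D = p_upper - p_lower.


p_upper = 89/107 = 0.8318
p_lower = 43/107 = 0.4019
D = 0.8318 - 0.4019 = 0.4299

0.4299


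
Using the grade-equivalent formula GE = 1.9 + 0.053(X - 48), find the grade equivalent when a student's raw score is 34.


raw - median = 34 - 48 = -14
slope * diff = 0.053 * -14 = -0.742
GE = 1.9 + -0.742
GE = 1.158

1.158


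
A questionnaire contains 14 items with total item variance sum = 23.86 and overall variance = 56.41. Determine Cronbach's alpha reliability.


alpha = (k/(k-1)) * (1 - sum(si^2)/s_total^2)
= (14/13) * (1 - 23.86/56.41)
alpha = 0.6214

0.6214


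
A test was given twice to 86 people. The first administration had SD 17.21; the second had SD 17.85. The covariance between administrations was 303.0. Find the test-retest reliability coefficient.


r = cov(X,Y) / (SD_X * SD_Y)
r = 303.0 / (17.21 * 17.85)
r = 303.0 / 307.1985
r = 0.9863

0.9863


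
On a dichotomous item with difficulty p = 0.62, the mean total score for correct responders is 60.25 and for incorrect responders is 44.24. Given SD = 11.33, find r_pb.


q = 1 - p = 0.38
rpb = ((M1 - M0) / SD) * sqrt(p * q)
rpb = ((60.25 - 44.24) / 11.33) * sqrt(0.62 * 0.38)
rpb = 0.6859

0.6859


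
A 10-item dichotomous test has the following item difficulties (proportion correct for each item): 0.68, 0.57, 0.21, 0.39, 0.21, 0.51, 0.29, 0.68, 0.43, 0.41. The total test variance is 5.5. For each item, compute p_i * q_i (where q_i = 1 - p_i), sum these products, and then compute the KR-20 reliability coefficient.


For each item, compute p_i * q_i:
  Item 1: 0.68 * 0.32 = 0.2176
  Item 2: 0.57 * 0.43 = 0.2451
  Item 3: 0.21 * 0.79 = 0.1659
  Item 4: 0.39 * 0.61 = 0.2379
  Item 5: 0.21 * 0.79 = 0.1659
  Item 6: 0.51 * 0.49 = 0.2499
  Item 7: 0.29 * 0.71 = 0.2059
  Item 8: 0.68 * 0.32 = 0.2176
  Item 9: 0.43 * 0.57 = 0.2451
  Item 10: 0.41 * 0.59 = 0.2419
Sum(p_i * q_i) = 0.2176 + 0.2451 + 0.1659 + 0.2379 + 0.1659 + 0.2499 + 0.2059 + 0.2176 + 0.2451 + 0.2419 = 2.1928
KR-20 = (k/(k-1)) * (1 - Sum(p_i*q_i) / Var_total)
= (10/9) * (1 - 2.1928/5.5)
= 1.1111 * 0.6013
KR-20 = 0.6681

0.6681


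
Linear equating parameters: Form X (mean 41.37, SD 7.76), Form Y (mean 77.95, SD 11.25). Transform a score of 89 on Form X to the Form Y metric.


slope = SD_Y / SD_X = 11.25 / 7.76 ~ 1.4497
intercept = mean_Y - slope * mean_X = 77.95 - (11.25 / 7.76) * 41.37 ~ 17.9742
Y = slope * X + intercept. To avoid rounding drift from the rounded slope/intercept, evaluate the equivalent form Y = mean_Y + SD_Y * (X - mean_X) / SD_X at full precision:
Y = 77.95 + 11.25 * (89 - 41.37) / 7.76
Y = 77.95 + 11.25 * 47.63 / 7.76
Y = 77.95 + 535.8375 / 7.76
Y = 77.95 + 69.0512
Y = 147.0012

147.0012


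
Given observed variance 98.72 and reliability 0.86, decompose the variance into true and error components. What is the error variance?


var_true = rxx * var_obs = 0.86 * 98.72 = 84.8992
var_error = var_obs - var_true
var_error = 98.72 - 84.8992
var_error = 13.8208

13.8208


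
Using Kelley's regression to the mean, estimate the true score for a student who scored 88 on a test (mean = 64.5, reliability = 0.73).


T_est = rxx * X + (1 - rxx) * mean
T_est = 0.73 * 88 + 0.27 * 64.5
T_est = 64.24 + 17.415
T_est = 81.655

81.655


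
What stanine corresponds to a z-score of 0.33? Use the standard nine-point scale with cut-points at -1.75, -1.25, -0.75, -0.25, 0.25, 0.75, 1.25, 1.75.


Stanine boundaries: [-1.75, -1.25, -0.75, -0.25, 0.25, 0.75, 1.25, 1.75]
z = 0.33
Check each boundary:
  z >= -1.75 -> could be stanine 2
  z >= -1.25 -> could be stanine 3
  z >= -0.75 -> could be stanine 4
  z >= -0.25 -> could be stanine 5
  z >= 0.25 -> could be stanine 6
  z < 0.75
  z < 1.25
  z < 1.75
Highest qualifying boundary gives stanine = 6

6


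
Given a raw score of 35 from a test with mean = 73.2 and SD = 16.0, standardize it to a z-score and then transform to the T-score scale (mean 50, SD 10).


z = (X - mean) / SD = (35 - 73.2) / 16.0
z = -38.2 / 16.0
z = -2.3875
T-score = T = 50 + 10z
Carry z at full precision (z = -38.2 / 16.0) into the conversion:
T-score = 50 + 10 * (-38.2 / 16.0) = 50 + -382 / 16.0
T-score = 50 + -23.875
T-score = 26.125

26.125


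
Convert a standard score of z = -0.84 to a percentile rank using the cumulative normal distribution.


CDF(z) = 0.5 * (1 + erf(z/sqrt(2)))
erf(-0.594) = -0.5991
CDF = 0.2005
Percentile rank = 0.2005 * 100 = 20.05

20.05


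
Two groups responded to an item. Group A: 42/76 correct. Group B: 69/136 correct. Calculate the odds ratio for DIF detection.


Odds_A = 42/34 = 1.2353
Odds_B = 69/67 = 1.0299
OR = Odds_A / Odds_B = 1.2353 / 1.0299
Exactly, OR = (42 * 67) / (34 * 69) = 2814 / 2346
OR = 1.1995

1.1995


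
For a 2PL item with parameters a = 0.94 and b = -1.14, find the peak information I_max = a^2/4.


For 2PL, max info at theta = b = -1.14
I_max = a^2 / 4 = 0.94^2 / 4
= 0.8836 / 4
I_max = 0.2209

0.2209


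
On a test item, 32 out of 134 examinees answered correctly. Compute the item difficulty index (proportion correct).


Item difficulty p = number correct / total examinees
p = 32 / 134
p = 0.2388

0.2388


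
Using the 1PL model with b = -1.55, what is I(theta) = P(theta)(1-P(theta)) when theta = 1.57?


P = 1/(1+exp(-(1.57--1.55))) = 0.9577
I = P*(1-P) = 0.9577 * 0.0423
I = 0.0405

0.0405


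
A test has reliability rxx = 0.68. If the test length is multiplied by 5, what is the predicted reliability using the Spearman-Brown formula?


r_new = (n * rxx) / (1 + (n-1) * rxx)
r_new = (5 * 0.68) / (1 + 4 * 0.68)
r_new = 3.4 / 3.72
r_new = 0.914

0.914


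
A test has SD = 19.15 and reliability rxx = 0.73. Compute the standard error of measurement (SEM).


SEM = SD * sqrt(1 - rxx)
SEM = 19.15 * sqrt(1 - 0.73)
SEM = 19.15 * sqrt(0.27) = 19.15 * 0.519615
SEM = 9.9506

9.9506


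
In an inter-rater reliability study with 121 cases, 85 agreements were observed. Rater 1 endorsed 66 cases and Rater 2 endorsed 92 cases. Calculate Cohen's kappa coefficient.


P_o = 85/121 = 0.702479
P_e = (66*92 + 55*29) / 14641 = 0.523666
kappa = (P_o - P_e) / (1 - P_e)
kappa = (0.702479 - 0.523666) / (1 - 0.523666)
kappa = 0.3754

0.3754


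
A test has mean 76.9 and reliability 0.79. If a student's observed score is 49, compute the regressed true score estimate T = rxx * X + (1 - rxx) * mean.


T_est = rxx * X + (1 - rxx) * mean
T_est = 0.79 * 49 + 0.21 * 76.9
T_est = 38.71 + 16.149
T_est = 54.859

54.859


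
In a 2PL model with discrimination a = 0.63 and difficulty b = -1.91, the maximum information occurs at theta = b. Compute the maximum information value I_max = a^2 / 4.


For 2PL, max info at theta = b = -1.91
I_max = a^2 / 4 = 0.63^2 / 4
= 0.3969 / 4
I_max = 0.0992

0.0992


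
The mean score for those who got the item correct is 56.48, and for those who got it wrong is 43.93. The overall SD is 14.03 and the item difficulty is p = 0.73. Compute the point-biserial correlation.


q = 1 - p = 0.27
rpb = ((M1 - M0) / SD) * sqrt(p * q)
rpb = ((56.48 - 43.93) / 14.03) * sqrt(0.73 * 0.27)
rpb = 0.3971

0.3971


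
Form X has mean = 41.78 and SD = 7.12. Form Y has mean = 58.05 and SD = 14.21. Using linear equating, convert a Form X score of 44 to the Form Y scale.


slope = SD_Y / SD_X = 14.21 / 7.12 ~ 1.9958
intercept = mean_Y - slope * mean_X = 58.05 - (14.21 / 7.12) * 41.78 ~ -25.334
Y = slope * X + intercept. To avoid rounding drift from the rounded slope/intercept, evaluate the equivalent form Y = mean_Y + SD_Y * (X - mean_X) / SD_X at full precision:
Y = 58.05 + 14.21 * (44 - 41.78) / 7.12
Y = 58.05 + 14.21 * 2.22 / 7.12
Y = 58.05 + 31.5462 / 7.12
Y = 58.05 + 4.4306
Y = 62.4806

62.4806


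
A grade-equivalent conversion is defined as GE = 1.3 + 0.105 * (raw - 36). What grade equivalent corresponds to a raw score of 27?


raw - median = 27 - 36 = -9
slope * diff = 0.105 * -9 = -0.945
GE = 1.3 + -0.945
GE = 0.355

0.355


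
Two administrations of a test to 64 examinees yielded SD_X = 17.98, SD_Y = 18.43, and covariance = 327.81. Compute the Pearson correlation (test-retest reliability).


r = cov(X,Y) / (SD_X * SD_Y)
r = 327.81 / (17.98 * 18.43)
r = 327.81 / 331.3714
r = 0.9893

0.9893
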